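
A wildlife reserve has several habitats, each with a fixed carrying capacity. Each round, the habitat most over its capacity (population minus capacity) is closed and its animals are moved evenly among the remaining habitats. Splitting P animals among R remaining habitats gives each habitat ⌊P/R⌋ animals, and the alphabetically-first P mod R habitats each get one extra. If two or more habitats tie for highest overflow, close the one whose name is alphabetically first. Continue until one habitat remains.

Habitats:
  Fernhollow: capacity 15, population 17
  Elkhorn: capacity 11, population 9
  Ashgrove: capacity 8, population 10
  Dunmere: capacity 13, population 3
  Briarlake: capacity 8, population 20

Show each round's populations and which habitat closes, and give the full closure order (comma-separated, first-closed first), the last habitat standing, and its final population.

Round 1: Ashgrove=10 Briarlake=20 Dunmere=3 Elkhorn=9 Fernhollow=17 → close Briarlake (overflow 12)
  20÷4 = 5 each, +1 to first 0
Round 2: Ashgrove=15 Dunmere=8 Elkhorn=14 Fernhollow=22 → close Ashgrove (overflow 7)
  15÷3 = 5 each, +1 to first 0
Round 3: Dunmere=13 Elkhorn=19 Fernhollow=27 → close Fernhollow (overflow 12)
  27÷2 = 13 each, +1 to first 1
Round 4: Dunmere=27 Elkhorn=32 → close Elkhorn (overflow 21)
  32÷1 = 32 each, +1 to first 0

Closure order: Briarlake, Ashgrove, Fernhollow, Elkhorn
Last habitat: Dunmere with 59 animals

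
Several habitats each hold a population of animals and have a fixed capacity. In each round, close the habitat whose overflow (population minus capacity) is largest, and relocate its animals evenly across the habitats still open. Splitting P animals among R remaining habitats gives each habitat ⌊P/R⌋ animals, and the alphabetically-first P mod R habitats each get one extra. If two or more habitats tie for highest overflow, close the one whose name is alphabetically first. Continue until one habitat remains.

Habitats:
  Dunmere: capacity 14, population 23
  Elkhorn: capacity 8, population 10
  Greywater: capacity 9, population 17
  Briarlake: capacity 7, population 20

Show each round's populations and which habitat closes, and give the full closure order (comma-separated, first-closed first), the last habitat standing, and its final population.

Closure order: Briarlake, Dunmere, Greywater
Last habitat: Elkhorn with 70 animals

Round 1: Briarlake=20 Dunmere=23 Elkhorn=10 Greywater=17 → close Briarlake (overflow 13)
  20÷3 = 6 each, +1 to first 2
Round 2: Dunmere=30 Elkhorn=17 Greywater=23 → close Dunmere (overflow 16)
  30÷2 = 15 each, +1 to first 0
Round 3: Elkhorn=32 Greywater=38 → close Greywater (overflow 29)
  38÷1 = 38 each, +1 to first 0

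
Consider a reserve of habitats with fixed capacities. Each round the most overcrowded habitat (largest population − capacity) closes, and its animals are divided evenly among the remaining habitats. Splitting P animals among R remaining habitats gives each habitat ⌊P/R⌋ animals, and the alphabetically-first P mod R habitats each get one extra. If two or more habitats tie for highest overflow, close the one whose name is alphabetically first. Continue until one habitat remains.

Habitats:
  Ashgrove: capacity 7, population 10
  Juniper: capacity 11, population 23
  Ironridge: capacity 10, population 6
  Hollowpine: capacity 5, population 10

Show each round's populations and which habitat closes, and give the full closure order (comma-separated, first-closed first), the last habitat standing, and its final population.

Round 1: Ashgrove=10 Hollowpine=10 Ironridge=6 Juniper=23 → close Juniper (overflow 12)
  23÷3 = 7 each, +1 to first 2
Round 2: Ashgrove=18 Hollowpine=18 Ironridge=13 → close Hollowpine (overflow 13)
  18÷2 = 9 each, +1 to first 0
Round 3: Ashgrove=27 Ironridge=22 → close Ashgrove (overflow 20)
  27÷1 = 27 each, +1 to first 0

Closure order: Juniper, Hollowpine, Ashgrove
Last habitat: Ironridge with 49 animals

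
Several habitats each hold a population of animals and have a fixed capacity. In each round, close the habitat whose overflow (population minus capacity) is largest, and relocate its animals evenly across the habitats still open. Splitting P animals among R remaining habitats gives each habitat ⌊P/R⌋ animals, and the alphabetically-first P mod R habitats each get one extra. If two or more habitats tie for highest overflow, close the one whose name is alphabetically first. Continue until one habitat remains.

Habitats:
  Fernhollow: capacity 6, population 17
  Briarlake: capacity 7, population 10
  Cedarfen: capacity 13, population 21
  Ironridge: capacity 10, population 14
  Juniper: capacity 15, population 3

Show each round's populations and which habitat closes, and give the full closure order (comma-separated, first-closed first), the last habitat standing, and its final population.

Round 1: Briarlake=10 Cedarfen=21 Fernhollow=17 Ironridge=14 Juniper=3 → close Fernhollow (overflow 11)
  17÷4 = 4 each, +1 to first 1
Round 2: Briarlake=15 Cedarfen=25 Ironridge=18 Juniper=7 → close Cedarfen (overflow 12)
  25÷3 = 8 each, +1 to first 1
Round 3: Briarlake=24 Ironridge=26 Juniper=15 → close Briarlake (overflow 17)
  24÷2 = 12 each, +1 to first 0
Round 4: Ironridge=38 Juniper=27 → close Ironridge (overflow 28)
  38÷1 = 38 each, +1 to first 0

Closure order: Fernhollow, Cedarfen, Briarlake, Ironridge
Last habitat: Juniper with 65 animals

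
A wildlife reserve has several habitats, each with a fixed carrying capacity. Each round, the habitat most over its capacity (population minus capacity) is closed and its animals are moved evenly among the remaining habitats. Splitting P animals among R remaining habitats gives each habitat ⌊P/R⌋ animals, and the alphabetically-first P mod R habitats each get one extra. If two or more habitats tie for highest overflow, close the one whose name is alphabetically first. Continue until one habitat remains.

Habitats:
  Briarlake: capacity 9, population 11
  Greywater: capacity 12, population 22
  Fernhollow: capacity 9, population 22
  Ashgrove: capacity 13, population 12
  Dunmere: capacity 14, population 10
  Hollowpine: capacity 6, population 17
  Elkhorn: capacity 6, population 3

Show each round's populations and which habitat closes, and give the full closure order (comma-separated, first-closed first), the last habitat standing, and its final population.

Closure order: Fernhollow, Hollowpine, Greywater, Briarlake, Ashgrove, Dunmere
Last habitat: Elkhorn with 97 animals

Round 1: Ashgrove=12 Briarlake=11 Dunmere=10 Elkhorn=3 Fernhollow=22 Greywater=22 Hollowpine=17 → close Fernhollow (overflow 13)
  22÷6 = 3 each, +1 to first 4
Round 2: Ashgrove=16 Briarlake=15 Dunmere=14 Elkhorn=7 Greywater=25 Hollowpine=20 → close Hollowpine (overflow 14)
  20÷5 = 4 each, +1 to first 0
Round 3: Ashgrove=20 Briarlake=19 Dunmere=18 Elkhorn=11 Greywater=29 → close Greywater (overflow 17)
  29÷4 = 7 each, +1 to first 1
Round 4: Ashgrove=28 Briarlake=26 Dunmere=25 Elkhorn=18 → close Briarlake (overflow 17)
  26÷3 = 8 each, +1 to first 2
Round 5: Ashgrove=37 Dunmere=34 Elkhorn=26 → close Ashgrove (overflow 24)
  37÷2 = 18 each, +1 to first 1
Round 6: Dunmere=53 Elkhorn=44 → close Dunmere (overflow 39)
  53÷1 = 53 each, +1 to first 0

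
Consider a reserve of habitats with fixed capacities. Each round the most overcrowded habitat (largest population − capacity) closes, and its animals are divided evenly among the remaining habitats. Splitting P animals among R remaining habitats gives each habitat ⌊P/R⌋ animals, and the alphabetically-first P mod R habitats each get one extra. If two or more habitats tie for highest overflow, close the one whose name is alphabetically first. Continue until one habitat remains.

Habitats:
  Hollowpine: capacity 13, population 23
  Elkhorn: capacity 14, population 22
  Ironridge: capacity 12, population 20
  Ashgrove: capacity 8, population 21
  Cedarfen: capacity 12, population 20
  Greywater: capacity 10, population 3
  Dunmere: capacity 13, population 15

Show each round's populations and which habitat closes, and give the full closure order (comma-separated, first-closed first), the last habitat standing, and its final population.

Closure order: Ashgrove, Hollowpine, Cedarfen, Elkhorn, Ironridge, Dunmere
Last habitat: Greywater with 124 animals

Round 1: Ashgrove=21 Cedarfen=20 Dunmere=15 Elkhorn=22 Greywater=3 Hollowpine=23 Ironridge=20 → close Ashgrove (overflow 13)
  21÷6 = 3 each, +1 to first 3
Round 2: Cedarfen=24 Dunmere=19 Elkhorn=26 Greywater=6 Hollowpine=26 Ironridge=23 → close Hollowpine (overflow 13)
  26÷5 = 5 each, +1 to first 1
Round 3: Cedarfen=30 Dunmere=24 Elkhorn=31 Greywater=11 Ironridge=28 → close Cedarfen (overflow 18)
  30÷4 = 7 each, +1 to first 2
Round 4: Dunmere=32 Elkhorn=39 Greywater=18 Ironridge=35 → close Elkhorn (overflow 25)
  39÷3 = 13 each, +1 to first 0
Round 5: Dunmere=45 Greywater=31 Ironridge=48 → close Ironridge (overflow 36)
  48÷2 = 24 each, +1 to first 0
Round 6: Dunmere=69 Greywater=55 → close Dunmere (overflow 56)
  69÷1 = 69 each, +1 to first 0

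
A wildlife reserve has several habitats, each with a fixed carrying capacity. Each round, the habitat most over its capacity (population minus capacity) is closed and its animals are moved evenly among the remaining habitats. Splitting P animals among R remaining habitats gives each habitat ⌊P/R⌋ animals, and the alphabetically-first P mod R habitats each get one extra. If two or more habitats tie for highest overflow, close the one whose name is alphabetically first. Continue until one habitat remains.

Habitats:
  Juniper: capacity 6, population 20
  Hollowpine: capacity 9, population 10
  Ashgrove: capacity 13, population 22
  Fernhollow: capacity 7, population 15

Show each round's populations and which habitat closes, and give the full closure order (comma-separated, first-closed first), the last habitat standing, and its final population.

Round 1: Ashgrove=22 Fernhollow=15 Hollowpine=10 Juniper=20 → close Juniper (overflow 14)
  20÷3 = 6 each, +1 to first 2
Round 2: Ashgrove=29 Fernhollow=22 Hollowpine=16 → close Ashgrove (overflow 16)
  29÷2 = 14 each, +1 to first 1
Round 3: Fernhollow=37 Hollowpine=30 → close Fernhollow (overflow 30)
  37÷1 = 37 each, +1 to first 0

Closure order: Juniper, Ashgrove, Fernhollow
Last habitat: Hollowpine with 67 animals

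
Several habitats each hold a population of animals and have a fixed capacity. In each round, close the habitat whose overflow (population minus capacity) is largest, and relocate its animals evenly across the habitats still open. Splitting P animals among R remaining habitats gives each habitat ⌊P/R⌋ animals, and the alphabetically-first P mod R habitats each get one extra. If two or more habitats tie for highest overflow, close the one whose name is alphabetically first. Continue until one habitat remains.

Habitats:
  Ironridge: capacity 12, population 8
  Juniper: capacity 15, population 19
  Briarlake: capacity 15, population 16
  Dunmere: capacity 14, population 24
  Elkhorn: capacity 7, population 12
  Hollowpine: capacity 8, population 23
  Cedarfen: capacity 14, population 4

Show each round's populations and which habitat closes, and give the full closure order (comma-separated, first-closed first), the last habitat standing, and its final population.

Closure order: Hollowpine, Dunmere, Elkhorn, Briarlake, Juniper, Ironridge
Last habitat: Cedarfen with 106 animals

Round 1: Briarlake=16 Cedarfen=4 Dunmere=24 Elkhorn=12 Hollowpine=23 Ironridge=8 Juniper=19 → close Hollowpine (overflow 15)
  23÷6 = 3 each, +1 to first 5
Round 2: Briarlake=20 Cedarfen=8 Dunmere=28 Elkhorn=16 Ironridge=12 Juniper=22 → close Dunmere (overflow 14)
  28÷5 = 5 each, +1 to first 3
Round 3: Briarlake=26 Cedarfen=14 Elkhorn=22 Ironridge=17 Juniper=27 → close Elkhorn (overflow 15)
  22÷4 = 5 each, +1 to first 2
Round 4: Briarlake=32 Cedarfen=20 Ironridge=22 Juniper=32 → close Briarlake (overflow 17)
  32÷3 = 10 each, +1 to first 2
Round 5: Cedarfen=31 Ironridge=33 Juniper=42 → close Juniper (overflow 27)
  42÷2 = 21 each, +1 to first 0
Round 6: Cedarfen=52 Ironridge=54 → close Ironridge (overflow 42)
  54÷1 = 54 each, +1 to first 0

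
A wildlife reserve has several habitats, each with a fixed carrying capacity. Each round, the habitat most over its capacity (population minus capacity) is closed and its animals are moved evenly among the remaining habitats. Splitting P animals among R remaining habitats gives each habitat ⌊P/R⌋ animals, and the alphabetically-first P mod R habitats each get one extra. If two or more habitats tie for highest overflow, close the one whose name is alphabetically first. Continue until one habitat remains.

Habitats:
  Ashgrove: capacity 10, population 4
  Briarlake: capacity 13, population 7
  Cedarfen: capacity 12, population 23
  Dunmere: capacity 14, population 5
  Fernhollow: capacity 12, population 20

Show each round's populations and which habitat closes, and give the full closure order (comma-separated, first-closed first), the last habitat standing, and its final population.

Closure order: Cedarfen, Fernhollow, Ashgrove, Briarlake
Last habitat: Dunmere with 59 animals

Round 1: Ashgrove=4 Briarlake=7 Cedarfen=23 Dunmere=5 Fernhollow=20 → close Cedarfen (overflow 11)
  23÷4 = 5 each, +1 to first 3
Round 2: Ashgrove=10 Briarlake=13 Dunmere=11 Fernhollow=25 → close Fernhollow (overflow 13)
  25÷3 = 8 each, +1 to first 1
Round 3: Ashgrove=19 Briarlake=21 Dunmere=19 → close Ashgrove (overflow 9)
  19÷2 = 9 each, +1 to first 1
Round 4: Briarlake=31 Dunmere=28 → close Briarlake (overflow 18)
  31÷1 = 31 each, +1 to first 0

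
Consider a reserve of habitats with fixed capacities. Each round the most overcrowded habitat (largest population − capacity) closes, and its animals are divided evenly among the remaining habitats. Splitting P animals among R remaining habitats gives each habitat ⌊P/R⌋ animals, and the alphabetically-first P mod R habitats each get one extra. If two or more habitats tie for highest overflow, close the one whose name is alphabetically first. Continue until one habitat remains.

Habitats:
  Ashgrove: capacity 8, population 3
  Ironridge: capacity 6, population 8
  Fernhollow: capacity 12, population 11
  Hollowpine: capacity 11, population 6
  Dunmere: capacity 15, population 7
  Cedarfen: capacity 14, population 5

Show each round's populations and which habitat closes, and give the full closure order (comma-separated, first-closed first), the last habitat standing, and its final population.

Closure order: Ironridge, Fernhollow, Ashgrove, Hollowpine, Dunmere
Last habitat: Cedarfen with 40 animals

Round 1: Ashgrove=3 Cedarfen=5 Dunmere=7 Fernhollow=11 Hollowpine=6 Ironridge=8 → close Ironridge (overflow 2)
  8÷5 = 1 each, +1 to first 3
Round 2: Ashgrove=5 Cedarfen=7 Dunmere=9 Fernhollow=12 Hollowpine=7 → close Fernhollow (overflow 0)
  12÷4 = 3 each, +1 to first 0
Round 3: Ashgrove=8 Cedarfen=10 Dunmere=12 Hollowpine=10 → close Ashgrove (overflow 0)
  8÷3 = 2 each, +1 to first 2
Round 4: Cedarfen=13 Dunmere=15 Hollowpine=12 → close Hollowpine (overflow 1)
  12÷2 = 6 each, +1 to first 0
Round 5: Cedarfen=19 Dunmere=21 → close Dunmere (overflow 6)
  21÷1 = 21 each, +1 to first 0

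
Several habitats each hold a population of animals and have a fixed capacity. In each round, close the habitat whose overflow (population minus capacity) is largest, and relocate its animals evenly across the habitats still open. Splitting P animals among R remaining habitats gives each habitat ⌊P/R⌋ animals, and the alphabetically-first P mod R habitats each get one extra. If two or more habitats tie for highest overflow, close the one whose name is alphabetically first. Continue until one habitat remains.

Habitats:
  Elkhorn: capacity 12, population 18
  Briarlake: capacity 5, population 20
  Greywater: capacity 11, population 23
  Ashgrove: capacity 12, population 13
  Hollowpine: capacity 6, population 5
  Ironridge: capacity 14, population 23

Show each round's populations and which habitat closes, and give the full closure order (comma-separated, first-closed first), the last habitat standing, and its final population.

Round 1: Ashgrove=13 Briarlake=20 Elkhorn=18 Greywater=23 Hollowpine=5 Ironridge=23 → close Briarlake (overflow 15)
  20÷5 = 4 each, +1 to first 0
Round 2: Ashgrove=17 Elkhorn=22 Greywater=27 Hollowpine=9 Ironridge=27 → close Greywater (overflow 16)
  27÷4 = 6 each, +1 to first 3
Round 3: Ashgrove=24 Elkhorn=29 Hollowpine=16 Ironridge=33 → close Ironridge (overflow 19)
  33÷3 = 11 each, +1 to first 0
Round 4: Ashgrove=35 Elkhorn=40 Hollowpine=27 → close Elkhorn (overflow 28)
  40÷2 = 20 each, +1 to first 0
Round 5: Ashgrove=55 Hollowpine=47 → close Ashgrove (overflow 43)
  55÷1 = 55 each, +1 to first 0

Closure order: Briarlake, Greywater, Ironridge, Elkhorn, Ashgrove
Last habitat: Hollowpine with 102 animals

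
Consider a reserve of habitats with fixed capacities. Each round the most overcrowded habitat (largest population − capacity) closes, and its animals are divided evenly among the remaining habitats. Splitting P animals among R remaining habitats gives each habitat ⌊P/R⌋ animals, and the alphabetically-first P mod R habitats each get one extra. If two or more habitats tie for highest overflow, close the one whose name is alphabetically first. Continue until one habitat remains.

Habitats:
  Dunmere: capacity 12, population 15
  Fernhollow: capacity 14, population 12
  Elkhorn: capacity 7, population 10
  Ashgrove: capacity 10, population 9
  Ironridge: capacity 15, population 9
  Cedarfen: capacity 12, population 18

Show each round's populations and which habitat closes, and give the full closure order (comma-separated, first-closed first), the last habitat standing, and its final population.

Closure order: Cedarfen, Dunmere, Elkhorn, Ashgrove, Fernhollow
Last habitat: Ironridge with 73 animals

Round 1: Ashgrove=9 Cedarfen=18 Dunmere=15 Elkhorn=10 Fernhollow=12 Ironridge=9 → close Cedarfen (overflow 6)
  18÷5 = 3 each, +1 to first 3
Round 2: Ashgrove=13 Dunmere=19 Elkhorn=14 Fernhollow=15 Ironridge=12 → close Dunmere (overflow 7)
  19÷4 = 4 each, +1 to first 3
Round 3: Ashgrove=18 Elkhorn=19 Fernhollow=20 Ironridge=16 → close Elkhorn (overflow 12)
  19÷3 = 6 each, +1 to first 1
Round 4: Ashgrove=25 Fernhollow=26 Ironridge=22 → close Ashgrove (overflow 15)
  25÷2 = 12 each, +1 to first 1
Round 5: Fernhollow=39 Ironridge=34 → close Fernhollow (overflow 25)
  39÷1 = 39 each, +1 to first 0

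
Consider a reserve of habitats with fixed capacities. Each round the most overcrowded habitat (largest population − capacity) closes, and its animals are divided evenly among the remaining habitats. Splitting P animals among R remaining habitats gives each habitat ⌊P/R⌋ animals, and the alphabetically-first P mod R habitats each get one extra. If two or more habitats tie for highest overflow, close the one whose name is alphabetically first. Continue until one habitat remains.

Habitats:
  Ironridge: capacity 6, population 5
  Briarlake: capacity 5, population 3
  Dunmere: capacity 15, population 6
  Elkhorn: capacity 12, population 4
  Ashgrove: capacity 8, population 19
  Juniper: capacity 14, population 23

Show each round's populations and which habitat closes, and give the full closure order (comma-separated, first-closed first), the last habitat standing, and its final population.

Round 1: Ashgrove=19 Briarlake=3 Dunmere=6 Elkhorn=4 Ironridge=5 Juniper=23 → close Ashgrove (overflow 11)
  19÷5 = 3 each, +1 to first 4
Round 2: Briarlake=7 Dunmere=10 Elkhorn=8 Ironridge=9 Juniper=26 → close Juniper (overflow 12)
  26÷4 = 6 each, +1 to first 2
Round 3: Briarlake=14 Dunmere=17 Elkhorn=14 Ironridge=15 → close Briarlake (overflow 9)
  14÷3 = 4 each, +1 to first 2
Round 4: Dunmere=22 Elkhorn=19 Ironridge=19 → close Ironridge (overflow 13)
  19÷2 = 9 each, +1 to first 1
Round 5: Dunmere=32 Elkhorn=28 → close Dunmere (overflow 17)
  32÷1 = 32 each, +1 to first 0

Closure order: Ashgrove, Juniper, Briarlake, Ironridge, Dunmere
Last habitat: Elkhorn with 60 animals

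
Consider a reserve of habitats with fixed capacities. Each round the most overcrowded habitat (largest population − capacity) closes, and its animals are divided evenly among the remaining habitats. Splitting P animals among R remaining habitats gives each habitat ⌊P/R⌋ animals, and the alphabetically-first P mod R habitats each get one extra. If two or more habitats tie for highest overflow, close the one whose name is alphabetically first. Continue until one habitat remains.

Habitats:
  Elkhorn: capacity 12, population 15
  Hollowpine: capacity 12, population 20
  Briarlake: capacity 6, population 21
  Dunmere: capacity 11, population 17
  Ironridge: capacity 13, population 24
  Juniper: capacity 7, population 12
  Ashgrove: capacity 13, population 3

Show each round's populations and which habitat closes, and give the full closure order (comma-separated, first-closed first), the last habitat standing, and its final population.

Round 1: Ashgrove=3 Briarlake=21 Dunmere=17 Elkhorn=15 Hollowpine=20 Ironridge=24 Juniper=12 → close Briarlake (overflow 15)
  21÷6 = 3 each, +1 to first 3
Round 2: Ashgrove=7 Dunmere=21 Elkhorn=19 Hollowpine=23 Ironridge=27 Juniper=15 → close Ironridge (overflow 14)
  27÷5 = 5 each, +1 to first 2
Round 3: Ashgrove=13 Dunmere=27 Elkhorn=24 Hollowpine=28 Juniper=20 → close Dunmere (overflow 16)
  27÷4 = 6 each, +1 to first 3
Round 4: Ashgrove=20 Elkhorn=31 Hollowpine=35 Juniper=26 → close Hollowpine (overflow 23)
  35÷3 = 11 each, +1 to first 2
Round 5: Ashgrove=32 Elkhorn=43 Juniper=37 → close Elkhorn (overflow 31)
  43÷2 = 21 each, +1 to first 1
Round 6: Ashgrove=54 Juniper=58 → close Juniper (overflow 51)
  58÷1 = 58 each, +1 to first 0

Closure order: Briarlake, Ironridge, Dunmere, Hollowpine, Elkhorn, Juniper
Last habitat: Ashgrove with 112 animals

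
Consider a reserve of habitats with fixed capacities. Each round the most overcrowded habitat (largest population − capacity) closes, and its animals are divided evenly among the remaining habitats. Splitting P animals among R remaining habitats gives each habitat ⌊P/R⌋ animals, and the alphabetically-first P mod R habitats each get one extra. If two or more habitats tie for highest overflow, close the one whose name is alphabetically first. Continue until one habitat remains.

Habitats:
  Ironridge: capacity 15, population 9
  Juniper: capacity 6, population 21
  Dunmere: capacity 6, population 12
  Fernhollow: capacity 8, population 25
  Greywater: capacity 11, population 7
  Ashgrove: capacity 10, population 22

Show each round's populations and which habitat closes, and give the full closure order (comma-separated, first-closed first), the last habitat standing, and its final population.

Round 1: Ashgrove=22 Dunmere=12 Fernhollow=25 Greywater=7 Ironridge=9 Juniper=21 → close Fernhollow (overflow 17)
  25÷5 = 5 each, +1 to first 0
Round 2: Ashgrove=27 Dunmere=17 Greywater=12 Ironridge=14 Juniper=26 → close Juniper (overflow 20)
  26÷4 = 6 each, +1 to first 2
Round 3: Ashgrove=34 Dunmere=24 Greywater=18 Ironridge=20 → close Ashgrove (overflow 24)
  34÷3 = 11 each, +1 to first 1
Round 4: Dunmere=36 Greywater=29 Ironridge=31 → close Dunmere (overflow 30)
  36÷2 = 18 each, +1 to first 0
Round 5: Greywater=47 Ironridge=49 → close Greywater (overflow 36)
  47÷1 = 47 each, +1 to first 0

Closure order: Fernhollow, Juniper, Ashgrove, Dunmere, Greywater
Last habitat: Ironridge with 96 animals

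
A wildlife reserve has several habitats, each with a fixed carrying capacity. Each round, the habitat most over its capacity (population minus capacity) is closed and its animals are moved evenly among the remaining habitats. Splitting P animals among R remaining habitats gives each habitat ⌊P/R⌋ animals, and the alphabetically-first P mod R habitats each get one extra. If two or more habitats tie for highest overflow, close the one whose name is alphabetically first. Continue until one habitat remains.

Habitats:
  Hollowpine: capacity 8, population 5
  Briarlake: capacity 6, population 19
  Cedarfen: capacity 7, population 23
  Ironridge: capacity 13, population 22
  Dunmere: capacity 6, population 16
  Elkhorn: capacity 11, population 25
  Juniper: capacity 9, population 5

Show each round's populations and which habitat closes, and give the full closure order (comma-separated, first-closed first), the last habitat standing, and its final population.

Closure order: Cedarfen, Elkhorn, Briarlake, Dunmere, Ironridge, Hollowpine
Last habitat: Juniper with 115 animals

Round 1: Briarlake=19 Cedarfen=23 Dunmere=16 Elkhorn=25 Hollowpine=5 Ironridge=22 Juniper=5 → close Cedarfen (overflow 16)
  23÷6 = 3 each, +1 to first 5
Round 2: Briarlake=23 Dunmere=20 Elkhorn=29 Hollowpine=9 Ironridge=26 Juniper=8 → close Elkhorn (overflow 18)
  29÷5 = 5 each, +1 to first 4
Round 3: Briarlake=29 Dunmere=26 Hollowpine=15 Ironridge=32 Juniper=13 → close Briarlake (overflow 23)
  29÷4 = 7 each, +1 to first 1
Round 4: Dunmere=34 Hollowpine=22 Ironridge=39 Juniper=20 → close Dunmere (overflow 28)
  34÷3 = 11 each, +1 to first 1
Round 5: Hollowpine=34 Ironridge=50 Juniper=31 → close Ironridge (overflow 37)
  50÷2 = 25 each, +1 to first 0
Round 6: Hollowpine=59 Juniper=56 → close Hollowpine (overflow 51)
  59÷1 = 59 each, +1 to first 0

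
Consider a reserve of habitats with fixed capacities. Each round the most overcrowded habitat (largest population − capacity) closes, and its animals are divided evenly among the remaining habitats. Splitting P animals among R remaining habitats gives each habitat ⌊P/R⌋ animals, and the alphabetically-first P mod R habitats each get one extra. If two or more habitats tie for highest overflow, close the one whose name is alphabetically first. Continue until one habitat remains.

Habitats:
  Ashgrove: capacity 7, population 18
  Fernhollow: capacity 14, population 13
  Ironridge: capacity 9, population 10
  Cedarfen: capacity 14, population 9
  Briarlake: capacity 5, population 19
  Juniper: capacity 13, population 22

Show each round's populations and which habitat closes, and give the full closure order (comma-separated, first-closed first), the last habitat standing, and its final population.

Closure order: Briarlake, Ashgrove, Juniper, Ironridge, Fernhollow
Last habitat: Cedarfen with 91 animals

Round 1: Ashgrove=18 Briarlake=19 Cedarfen=9 Fernhollow=13 Ironridge=10 Juniper=22 → close Briarlake (overflow 14)
  19÷5 = 3 each, +1 to first 4
Round 2: Ashgrove=22 Cedarfen=13 Fernhollow=17 Ironridge=14 Juniper=25 → close Ashgrove (overflow 15)
  22÷4 = 5 each, +1 to first 2
Round 3: Cedarfen=19 Fernhollow=23 Ironridge=19 Juniper=30 → close Juniper (overflow 17)
  30÷3 = 10 each, +1 to first 0
Round 4: Cedarfen=29 Fernhollow=33 Ironridge=29 → close Ironridge (overflow 20)
  29÷2 = 14 each, +1 to first 1
Round 5: Cedarfen=44 Fernhollow=47 → close Fernhollow (overflow 33)
  47÷1 = 47 each, +1 to first 0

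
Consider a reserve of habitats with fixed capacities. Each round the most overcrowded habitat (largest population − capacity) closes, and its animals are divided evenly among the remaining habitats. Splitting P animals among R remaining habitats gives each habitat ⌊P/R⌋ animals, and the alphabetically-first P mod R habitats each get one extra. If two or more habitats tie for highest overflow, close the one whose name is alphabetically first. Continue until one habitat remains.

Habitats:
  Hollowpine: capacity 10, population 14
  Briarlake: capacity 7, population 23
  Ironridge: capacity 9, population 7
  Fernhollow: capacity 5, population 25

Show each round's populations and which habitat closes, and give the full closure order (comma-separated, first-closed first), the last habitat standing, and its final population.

Closure order: Fernhollow, Briarlake, Hollowpine
Last habitat: Ironridge with 69 animals

Round 1: Briarlake=23 Fernhollow=25 Hollowpine=14 Ironridge=7 → close Fernhollow (overflow 20)
  25÷3 = 8 each, +1 to first 1
Round 2: Briarlake=32 Hollowpine=22 Ironridge=15 → close Briarlake (overflow 25)
  32÷2 = 16 each, +1 to first 0
Round 3: Hollowpine=38 Ironridge=31 → close Hollowpine (overflow 28)
  38÷1 = 38 each, +1 to first 0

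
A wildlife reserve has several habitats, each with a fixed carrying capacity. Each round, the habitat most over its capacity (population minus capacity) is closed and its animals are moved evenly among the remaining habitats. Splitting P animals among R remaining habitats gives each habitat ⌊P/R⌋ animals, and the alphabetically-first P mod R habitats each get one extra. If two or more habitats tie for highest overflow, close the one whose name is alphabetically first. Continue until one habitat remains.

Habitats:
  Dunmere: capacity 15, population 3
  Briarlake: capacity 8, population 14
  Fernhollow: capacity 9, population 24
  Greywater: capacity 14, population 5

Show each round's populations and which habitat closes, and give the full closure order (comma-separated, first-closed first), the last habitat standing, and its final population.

Closure order: Fernhollow, Briarlake, Greywater
Last habitat: Dunmere with 46 animals

Round 1: Briarlake=14 Dunmere=3 Fernhollow=24 Greywater=5 → close Fernhollow (overflow 15)
  24÷3 = 8 each, +1 to first 0
Round 2: Briarlake=22 Dunmere=11 Greywater=13 → close Briarlake (overflow 14)
  22÷2 = 11 each, +1 to first 0
Round 3: Dunmere=22 Greywater=24 → close Greywater (overflow 10)
  24÷1 = 24 each, +1 to first 0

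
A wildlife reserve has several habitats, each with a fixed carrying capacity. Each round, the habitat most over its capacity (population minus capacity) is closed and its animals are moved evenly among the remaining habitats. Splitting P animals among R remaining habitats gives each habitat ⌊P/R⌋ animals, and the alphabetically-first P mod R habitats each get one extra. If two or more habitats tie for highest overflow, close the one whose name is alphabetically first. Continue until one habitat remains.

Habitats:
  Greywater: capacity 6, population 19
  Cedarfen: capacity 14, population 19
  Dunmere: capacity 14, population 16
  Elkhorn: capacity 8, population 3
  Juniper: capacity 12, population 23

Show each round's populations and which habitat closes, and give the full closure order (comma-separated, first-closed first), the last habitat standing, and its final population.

Round 1: Cedarfen=19 Dunmere=16 Elkhorn=3 Greywater=19 Juniper=23 → close Greywater (overflow 13)
  19÷4 = 4 each, +1 to first 3
Round 2: Cedarfen=24 Dunmere=21 Elkhorn=8 Juniper=27 → close Juniper (overflow 15)
  27÷3 = 9 each, +1 to first 0
Round 3: Cedarfen=33 Dunmere=30 Elkhorn=17 → close Cedarfen (overflow 19)
  33÷2 = 16 each, +1 to first 1
Round 4: Dunmere=47 Elkhorn=33 → close Dunmere (overflow 33)
  47÷1 = 47 each, +1 to first 0

Closure order: Greywater, Juniper, Cedarfen, Dunmere
Last habitat: Elkhorn with 80 animals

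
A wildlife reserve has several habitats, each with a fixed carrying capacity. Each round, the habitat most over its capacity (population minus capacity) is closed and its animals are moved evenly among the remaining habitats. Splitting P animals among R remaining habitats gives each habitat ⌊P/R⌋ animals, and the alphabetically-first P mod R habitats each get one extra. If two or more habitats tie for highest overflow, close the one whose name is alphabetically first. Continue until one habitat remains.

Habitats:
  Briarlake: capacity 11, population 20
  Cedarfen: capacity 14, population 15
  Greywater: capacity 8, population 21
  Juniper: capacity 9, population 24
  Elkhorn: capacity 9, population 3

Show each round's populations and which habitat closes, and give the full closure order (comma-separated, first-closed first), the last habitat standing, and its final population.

Closure order: Juniper, Greywater, Briarlake, Cedarfen
Last habitat: Elkhorn with 83 animals

Round 1: Briarlake=20 Cedarfen=15 Elkhorn=3 Greywater=21 Juniper=24 → close Juniper (overflow 15)
  24÷4 = 6 each, +1 to first 0
Round 2: Briarlake=26 Cedarfen=21 Elkhorn=9 Greywater=27 → close Greywater (overflow 19)
  27÷3 = 9 each, +1 to first 0
Round 3: Briarlake=35 Cedarfen=30 Elkhorn=18 → close Briarlake (overflow 24)
  35÷2 = 17 each, +1 to first 1
Round 4: Cedarfen=48 Elkhorn=35 → close Cedarfen (overflow 34)
  48÷1 = 48 each, +1 to first 0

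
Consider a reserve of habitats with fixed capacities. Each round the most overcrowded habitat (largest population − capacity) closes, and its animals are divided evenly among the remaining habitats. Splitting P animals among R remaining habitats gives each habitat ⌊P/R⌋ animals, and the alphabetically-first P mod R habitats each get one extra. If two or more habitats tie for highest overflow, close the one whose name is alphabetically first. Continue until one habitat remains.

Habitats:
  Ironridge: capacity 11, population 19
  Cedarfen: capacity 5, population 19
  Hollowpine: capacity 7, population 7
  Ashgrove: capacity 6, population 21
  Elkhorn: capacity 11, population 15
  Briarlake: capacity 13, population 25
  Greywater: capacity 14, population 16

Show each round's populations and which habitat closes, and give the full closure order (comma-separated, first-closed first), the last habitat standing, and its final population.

Closure order: Ashgrove, Cedarfen, Briarlake, Ironridge, Elkhorn, Greywater
Last habitat: Hollowpine with 122 animals

Round 1: Ashgrove=21 Briarlake=25 Cedarfen=19 Elkhorn=15 Greywater=16 Hollowpine=7 Ironridge=19 → close Ashgrove (overflow 15)
  21÷6 = 3 each, +1 to first 3
Round 2: Briarlake=29 Cedarfen=23 Elkhorn=19 Greywater=19 Hollowpine=10 Ironridge=22 → close Cedarfen (overflow 18)
  23÷5 = 4 each, +1 to first 3
Round 3: Briarlake=34 Elkhorn=24 Greywater=24 Hollowpine=14 Ironridge=26 → close Briarlake (overflow 21)
  34÷4 = 8 each, +1 to first 2
Round 4: Elkhorn=33 Greywater=33 Hollowpine=22 Ironridge=34 → close Ironridge (overflow 23)
  34÷3 = 11 each, +1 to first 1
Round 5: Elkhorn=45 Greywater=44 Hollowpine=33 → close Elkhorn (overflow 34)
  45÷2 = 22 each, +1 to first 1
Round 6: Greywater=67 Hollowpine=55 → close Greywater (overflow 53)
  67÷1 = 67 each, +1 to first 0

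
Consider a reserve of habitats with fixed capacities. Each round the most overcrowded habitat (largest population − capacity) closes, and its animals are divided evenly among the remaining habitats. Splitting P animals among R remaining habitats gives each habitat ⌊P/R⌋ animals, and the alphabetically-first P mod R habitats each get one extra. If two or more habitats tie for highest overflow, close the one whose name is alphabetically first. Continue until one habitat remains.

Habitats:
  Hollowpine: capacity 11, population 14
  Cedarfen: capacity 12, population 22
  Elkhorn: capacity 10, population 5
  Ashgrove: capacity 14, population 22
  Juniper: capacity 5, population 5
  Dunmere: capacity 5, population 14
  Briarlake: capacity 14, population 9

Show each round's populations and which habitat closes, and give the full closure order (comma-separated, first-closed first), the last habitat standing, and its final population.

Round 1: Ashgrove=22 Briarlake=9 Cedarfen=22 Dunmere=14 Elkhorn=5 Hollowpine=14 Juniper=5 → close Cedarfen (overflow 10)
  22÷6 = 3 each, +1 to first 4
Round 2: Ashgrove=26 Briarlake=13 Dunmere=18 Elkhorn=9 Hollowpine=17 Juniper=8 → close Dunmere (overflow 13)
  18÷5 = 3 each, +1 to first 3
Round 3: Ashgrove=30 Briarlake=17 Elkhorn=13 Hollowpine=20 Juniper=11 → close Ashgrove (overflow 16)
  30÷4 = 7 each, +1 to first 2
Round 4: Briarlake=25 Elkhorn=21 Hollowpine=27 Juniper=18 → close Hollowpine (overflow 16)
  27÷3 = 9 each, +1 to first 0
Round 5: Briarlake=34 Elkhorn=30 Juniper=27 → close Juniper (overflow 22)
  27÷2 = 13 each, +1 to first 1
Round 6: Briarlake=48 Elkhorn=43 → close Briarlake (overflow 34)
  48÷1 = 48 each, +1 to first 0

Closure order: Cedarfen, Dunmere, Ashgrove, Hollowpine, Juniper, Briarlake
Last habitat: Elkhorn with 91 animals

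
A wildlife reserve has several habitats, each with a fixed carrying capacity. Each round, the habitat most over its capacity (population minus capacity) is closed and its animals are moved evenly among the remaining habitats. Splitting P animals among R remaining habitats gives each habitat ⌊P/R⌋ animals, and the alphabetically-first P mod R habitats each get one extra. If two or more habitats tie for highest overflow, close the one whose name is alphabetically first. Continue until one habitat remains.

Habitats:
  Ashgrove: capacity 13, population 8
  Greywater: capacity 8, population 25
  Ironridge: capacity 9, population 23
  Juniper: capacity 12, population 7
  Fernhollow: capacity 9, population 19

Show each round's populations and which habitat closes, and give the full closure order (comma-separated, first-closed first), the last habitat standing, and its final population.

Closure order: Greywater, Ironridge, Fernhollow, Ashgrove
Last habitat: Juniper with 82 animals

Round 1: Ashgrove=8 Fernhollow=19 Greywater=25 Ironridge=23 Juniper=7 → close Greywater (overflow 17)
  25÷4 = 6 each, +1 to first 1
Round 2: Ashgrove=15 Fernhollow=25 Ironridge=29 Juniper=13 → close Ironridge (overflow 20)
  29÷3 = 9 each, +1 to first 2
Round 3: Ashgrove=25 Fernhollow=35 Juniper=22 → close Fernhollow (overflow 26)
  35÷2 = 17 each, +1 to first 1
Round 4: Ashgrove=43 Juniper=39 → close Ashgrove (overflow 30)
  43÷1 = 43 each, +1 to first 0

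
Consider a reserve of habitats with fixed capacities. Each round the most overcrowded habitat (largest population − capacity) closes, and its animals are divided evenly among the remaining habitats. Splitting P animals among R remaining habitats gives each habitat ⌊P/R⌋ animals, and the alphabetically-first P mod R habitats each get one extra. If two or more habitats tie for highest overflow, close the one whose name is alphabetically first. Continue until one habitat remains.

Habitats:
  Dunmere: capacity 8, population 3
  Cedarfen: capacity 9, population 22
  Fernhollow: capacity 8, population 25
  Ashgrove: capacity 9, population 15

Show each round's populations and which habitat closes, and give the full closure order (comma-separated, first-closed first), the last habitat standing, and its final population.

Round 1: Ashgrove=15 Cedarfen=22 Dunmere=3 Fernhollow=25 → close Fernhollow (overflow 17)
  25÷3 = 8 each, +1 to first 1
Round 2: Ashgrove=24 Cedarfen=30 Dunmere=11 → close Cedarfen (overflow 21)
  30÷2 = 15 each, +1 to first 0
Round 3: Ashgrove=39 Dunmere=26 → close Ashgrove (overflow 30)
  39÷1 = 39 each, +1 to first 0

Closure order: Fernhollow, Cedarfen, Ashgrove
Last habitat: Dunmere with 65 animals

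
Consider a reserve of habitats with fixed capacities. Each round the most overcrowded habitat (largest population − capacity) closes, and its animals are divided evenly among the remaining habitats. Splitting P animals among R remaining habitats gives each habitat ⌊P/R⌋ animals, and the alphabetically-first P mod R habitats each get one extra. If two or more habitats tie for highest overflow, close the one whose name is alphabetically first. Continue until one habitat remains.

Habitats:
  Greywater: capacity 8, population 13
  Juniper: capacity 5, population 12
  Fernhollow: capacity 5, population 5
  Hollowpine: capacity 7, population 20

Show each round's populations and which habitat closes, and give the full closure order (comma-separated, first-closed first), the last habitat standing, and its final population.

Closure order: Hollowpine, Juniper, Greywater
Last habitat: Fernhollow with 50 animals

Round 1: Fernhollow=5 Greywater=13 Hollowpine=20 Juniper=12 → close Hollowpine (overflow 13)
  20÷3 = 6 each, +1 to first 2
Round 2: Fernhollow=12 Greywater=20 Juniper=18 → close Juniper (overflow 13)
  18÷2 = 9 each, +1 to first 0
Round 3: Fernhollow=21 Greywater=29 → close Greywater (overflow 21)
  29÷1 = 29 each, +1 to first 0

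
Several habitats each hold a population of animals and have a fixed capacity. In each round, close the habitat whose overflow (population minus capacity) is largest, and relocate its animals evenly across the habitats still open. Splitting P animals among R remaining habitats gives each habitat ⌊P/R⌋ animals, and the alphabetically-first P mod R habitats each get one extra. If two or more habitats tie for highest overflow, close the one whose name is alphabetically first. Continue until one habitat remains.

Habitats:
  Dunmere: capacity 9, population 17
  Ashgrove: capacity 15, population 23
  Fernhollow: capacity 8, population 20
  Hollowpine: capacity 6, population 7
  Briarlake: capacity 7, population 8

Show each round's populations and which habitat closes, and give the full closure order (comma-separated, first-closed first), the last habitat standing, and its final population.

Round 1: Ashgrove=23 Briarlake=8 Dunmere=17 Fernhollow=20 Hollowpine=7 → close Fernhollow (overflow 12)
  20÷4 = 5 each, +1 to first 0
Round 2: Ashgrove=28 Briarlake=13 Dunmere=22 Hollowpine=12 → close Ashgrove (overflow 13)
  28÷3 = 9 each, +1 to first 1
Round 3: Briarlake=23 Dunmere=31 Hollowpine=21 → close Dunmere (overflow 22)
  31÷2 = 15 each, +1 to first 1
Round 4: Briarlake=39 Hollowpine=36 → close Briarlake (overflow 32)
  39÷1 = 39 each, +1 to first 0

Closure order: Fernhollow, Ashgrove, Dunmere, Briarlake
Last habitat: Hollowpine with 75 animals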